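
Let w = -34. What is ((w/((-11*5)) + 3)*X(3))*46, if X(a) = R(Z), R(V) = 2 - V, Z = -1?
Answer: 27462/55 ≈ 499.31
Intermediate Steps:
X(a) = 3 (X(a) = 2 - 1*(-1) = 2 + 1 = 3)
((w/((-11*5)) + 3)*X(3))*46 = ((-34/((-11*5)) + 3)*3)*46 = ((-34/(-55) + 3)*3)*46 = ((-34*(-1/55) + 3)*3)*46 = ((34/55 + 3)*3)*46 = ((199/55)*3)*46 = (597/55)*46 = 27462/55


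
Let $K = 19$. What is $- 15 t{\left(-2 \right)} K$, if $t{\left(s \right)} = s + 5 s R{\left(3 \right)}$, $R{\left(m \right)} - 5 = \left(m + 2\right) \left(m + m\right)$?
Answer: $100320$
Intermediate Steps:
$R{\left(m \right)} = 5 + 2 m \left(2 + m\right)$ ($R{\left(m \right)} = 5 + \left(m + 2\right) \left(m + m\right) = 5 + \left(2 + m\right) 2 m = 5 + 2 m \left(2 + m\right)$)
$t{\left(s \right)} = 176 s$ ($t{\left(s \right)} = s + 5 s \left(5 + 2 \cdot 3^{2} + 4 \cdot 3\right) = s + 5 s \left(5 + 2 \cdot 9 + 12\right) = s + 5 s \left(5 + 18 + 12\right) = s + 5 s 35 = s + 175 s = 176 s$)
$- 15 t{\left(-2 \right)} K = - 15 \cdot 176 \left(-2\right) 19 = \left(-15\right) \left(-352\right) 19 = 5280 \cdot 19 = 100320$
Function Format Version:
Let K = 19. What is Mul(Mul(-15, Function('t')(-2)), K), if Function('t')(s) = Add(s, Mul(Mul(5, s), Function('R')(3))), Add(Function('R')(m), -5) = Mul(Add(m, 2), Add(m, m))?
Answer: 100320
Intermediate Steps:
Function('R')(m) = Add(5, Mul(2, m, Add(2, m))) (Function('R')(m) = Add(5, Mul(Add(m, 2), Add(m, m))) = Add(5, Mul(Add(2, m), Mul(2, m))) = Add(5, Mul(2, m, Add(2, m))))
Function('t')(s) = Mul(176, s) (Function('t')(s) = Add(s, Mul(Mul(5, s), Add(5, Mul(2, Pow(3, 2)), Mul(4, 3)))) = Add(s, Mul(Mul(5, s), Add(5, Mul(2, 9), 12))) = Add(s, Mul(Mul(5, s), Add(5, 18, 12))) = Add(s, Mul(Mul(5, s), 35)) = Add(s, Mul(175, s)) = Mul(176, s))
Mul(Mul(-15, Function('t')(-2)), K) = Mul(Mul(-15, Mul(176, -2)), 19) = Mul(Mul(-15, -352), 19) = Mul(5280, 19) = 100320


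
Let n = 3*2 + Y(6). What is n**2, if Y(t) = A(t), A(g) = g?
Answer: 144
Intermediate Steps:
Y(t) = t
n = 12 (n = 3*2 + 6 = 6 + 6 = 12)
n**2 = 12**2 = 144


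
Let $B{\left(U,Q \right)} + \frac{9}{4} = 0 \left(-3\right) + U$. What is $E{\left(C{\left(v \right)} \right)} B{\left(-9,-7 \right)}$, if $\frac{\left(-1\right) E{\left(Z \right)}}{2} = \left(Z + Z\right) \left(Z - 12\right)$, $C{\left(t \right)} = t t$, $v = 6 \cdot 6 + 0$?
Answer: $74882880$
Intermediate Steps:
$B{\left(U,Q \right)} = - \frac{9}{4} + U$ ($B{\left(U,Q \right)} = - \frac{9}{4} + \left(0 \left(-3\right) + U\right) = - \frac{9}{4} + \left(0 + U\right) = - \frac{9}{4} + U$)
$v = 36$ ($v = 36 + 0 = 36$)
$C{\left(t \right)} = t^{2}$
$E{\left(Z \right)} = - 4 Z \left(-12 + Z\right)$ ($E{\left(Z \right)} = - 2 \left(Z + Z\right) \left(Z - 12\right) = - 2 \cdot 2 Z \left(-12 + Z\right) = - 4 Z \left(-12 + Z\right)$)
$E{\left(C{\left(v \right)} \right)} B{\left(-9,-7 \right)} = 4 \cdot 36^{2} \left(12 - 36^{2}\right) \left(- \frac{9}{4} - 9\right) = 4 \cdot 1296 \left(12 - 1296\right) \left(- \frac{45}{4}\right) = 4 \cdot 1296 \left(-1284\right) \left(- \frac{45}{4}\right) = \left(-6656256\right) \left(- \frac{45}{4}\right) = 74882880$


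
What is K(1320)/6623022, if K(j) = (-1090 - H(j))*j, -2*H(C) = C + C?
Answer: 50600/1103837 ≈ 0.045840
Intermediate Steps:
H(C) = -C (H(C) = -(C + C)/2 = -C)
K(j) = j*(-1090 + j) (K(j) = (-1090 - (-1)*j)*j = (-1090 + j)*j = j*(-1090 + j))
K(1320)/6623022 = (1320*(-1090 + 1320))/6623022 = (1320*230)*(1/6623022) = 303600*(1/6623022) = 50600/1103837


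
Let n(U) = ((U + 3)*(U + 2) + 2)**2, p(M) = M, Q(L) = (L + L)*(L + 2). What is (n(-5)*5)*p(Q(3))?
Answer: 9600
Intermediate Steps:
Q(L) = 2*L*(2 + L) (Q(L) = (2*L)*(2 + L) = 2*L*(2 + L))
n(U) = (2 + (2 + U)*(3 + U))**2 (n(U) = ((3 + U)*(2 + U) + 2)**2 = ((2 + U)*(3 + U) + 2)**2 = (2 + (2 + U)*(3 + U))**2)
(n(-5)*5)*p(Q(3)) = ((8 + (-5)**2 + 5*(-5))**2*5)*(2*3*(2 + 3)) = ((8 + 25 - 25)**2*5)*(2*3*5) = (8**2*5)*30 = (64*5)*30 = 320*30 = 9600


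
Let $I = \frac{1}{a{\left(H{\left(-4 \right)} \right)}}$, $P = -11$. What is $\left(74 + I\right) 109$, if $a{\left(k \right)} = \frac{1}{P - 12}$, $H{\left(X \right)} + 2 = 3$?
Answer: $5559$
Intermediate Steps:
$H{\left(X \right)} = 1$ ($H{\left(X \right)} = -2 + 3 = 1$)
$a{\left(k \right)} = - \frac{1}{23}$ ($a{\left(k \right)} = \frac{1}{-11 - 12} = \frac{1}{-23} = - \frac{1}{23}$)
$I = -23$ ($I = \frac{1}{- \frac{1}{23}} = -23$)
$\left(74 + I\right) 109 = \left(74 - 23\right) 109 = 51 \cdot 109 = 5559$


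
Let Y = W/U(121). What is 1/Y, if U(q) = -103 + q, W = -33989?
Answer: -18/33989 ≈ -0.00052958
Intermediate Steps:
Y = -33989/18 (Y = -33989/(-103 + 121) = -33989/18 ≈ -1888.3)
1/Y = 1/(-33989/18) = -18/33989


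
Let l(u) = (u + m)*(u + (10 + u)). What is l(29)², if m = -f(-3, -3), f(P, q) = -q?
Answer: 3125824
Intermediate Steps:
m = -3 (m = -(-1)*(-3) = -1*3 = -3)
l(u) = (-3 + u)*(10 + 2*u) (l(u) = (u - 3)*(u + (10 + u)) = (-3 + u)*(10 + 2*u))
l(29)² = (-30 + 2*29² + 4*29)² = (-30 + 2*841 + 116)² = (-30 + 1682 + 116)² = 1768² = 3125824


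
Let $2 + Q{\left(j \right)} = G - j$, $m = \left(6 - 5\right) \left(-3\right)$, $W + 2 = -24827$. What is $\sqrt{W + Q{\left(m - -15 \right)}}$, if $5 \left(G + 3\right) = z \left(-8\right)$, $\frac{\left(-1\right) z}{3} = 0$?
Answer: $i \sqrt{24846} \approx 157.63 i$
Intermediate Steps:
$z = 0$ ($z = \left(-3\right) 0 = 0$)
$W = -24829$ ($W = -2 - 24827 = -24829$)
$m = -3$ ($m = 1 \left(-3\right) = -3$)
$G = -3$ ($G = -3 + \frac{0 \left(-8\right)}{5} = -3 + \frac{1}{5} \cdot 0 = -3 + 0 = -3$)
$Q{\left(j \right)} = -5 - j$ ($Q{\left(j \right)} = -2 - \left(3 + j\right) = -5 - j$)
$\sqrt{W + Q{\left(m - -15 \right)}} = \sqrt{-24829 - \left(2 + 15\right)} = \sqrt{-24829 - 17} = \sqrt{-24846} = i \sqrt{24846}$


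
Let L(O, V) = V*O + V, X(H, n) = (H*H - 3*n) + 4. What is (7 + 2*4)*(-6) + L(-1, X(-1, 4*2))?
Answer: -90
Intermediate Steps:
X(H, n) = 4 + H² - 3*n (X(H, n) = (H² - 3*n) + 4 = 4 + H² - 3*n)
L(O, V) = V + O*V (L(O, V) = O*V + V = V + O*V)
(7 + 2*4)*(-6) + L(-1, X(-1, 4*2)) = (7 + 2*4)*(-6) + (4 + (-1)² - 12*2)*(1 - 1) = (7 + 8)*(-6) + (4 + 1 - 3*8)*0 = 15*(-6) + (4 + 1 - 24)*0 = -90 - 19*0 = -90 + 0 = -90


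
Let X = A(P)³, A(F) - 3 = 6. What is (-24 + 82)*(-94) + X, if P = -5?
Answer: -4723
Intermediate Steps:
A(F) = 9 (A(F) = 3 + 6 = 9)
X = 729 (X = 9³ = 729)
(-24 + 82)*(-94) + X = (-24 + 82)*(-94) + 729 = 58*(-94) + 729 = -5452 + 729 = -4723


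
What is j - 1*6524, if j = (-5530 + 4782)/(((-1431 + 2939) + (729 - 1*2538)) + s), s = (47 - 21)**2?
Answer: -2447248/375 ≈ -6526.0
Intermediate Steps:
s = 676 (s = 26**2 = 676)
j = -748/375 (j = (-5530 + 4782)/(((-1431 + 2939) + (729 - 1*2538)) + 676) = -748/((1508 + (729 - 2538)) + 676) = -748/((1508 - 1809) + 676) = -748/(-301 + 676) = -748/375 ≈ -1.9947)
j - 1*6524 = -748/375 - 1*6524 = -748/375 - 6524 = -2447248/375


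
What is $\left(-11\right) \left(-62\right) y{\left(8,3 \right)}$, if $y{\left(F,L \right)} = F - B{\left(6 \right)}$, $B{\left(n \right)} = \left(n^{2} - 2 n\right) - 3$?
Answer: $-8866$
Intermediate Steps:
$B{\left(n \right)} = -3 + n^{2} - 2 n$
$y{\left(F,L \right)} = -21 + F$ ($y{\left(F,L \right)} = F - \left(-3 + 6^{2} - 12\right) = F - \left(-3 + 36 - 12\right) = F - 21 = -21 + F$)
$\left(-11\right) \left(-62\right) y{\left(8,3 \right)} = \left(-11\right) \left(-62\right) \left(-21 + 8\right) = 682 \left(-13\right) = -8866$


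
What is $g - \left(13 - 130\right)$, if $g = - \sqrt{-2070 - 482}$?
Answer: $117 - 2 i \sqrt{638} \approx 117.0 - 50.517 i$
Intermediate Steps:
$g = - 2 i \sqrt{638}$ ($g = - \sqrt{-2552} = - 2 i \sqrt{638} \approx - 50.517 i$)
$g - \left(13 - 130\right) = - 2 i \sqrt{638} - \left(13 - 130\right) = - 2 i \sqrt{638} - -117 = - 2 i \sqrt{638} + 117 = 117 - 2 i \sqrt{638}$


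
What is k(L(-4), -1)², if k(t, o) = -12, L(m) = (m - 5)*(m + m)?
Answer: 144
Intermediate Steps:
L(m) = 2*m*(-5 + m) (L(m) = (-5 + m)*(2*m) = 2*m*(-5 + m))
k(L(-4), -1)² = (-12)² = 144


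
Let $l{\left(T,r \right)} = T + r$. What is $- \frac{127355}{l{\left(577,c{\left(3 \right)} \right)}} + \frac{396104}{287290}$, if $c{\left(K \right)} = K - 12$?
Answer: $- \frac{18181415439}{81590360} \approx -222.84$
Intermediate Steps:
$c{\left(K \right)} = -12 + K$
$- \frac{127355}{l{\left(577,c{\left(3 \right)} \right)}} + \frac{396104}{287290} = - \frac{127355}{577 + \left(-12 + 3\right)} + \frac{396104}{287290} = - \frac{127355}{577 - 9} + 396104 \cdot \frac{1}{287290} = - \frac{127355}{568} + \frac{198052}{143645} = - \frac{18181415439}{81590360}$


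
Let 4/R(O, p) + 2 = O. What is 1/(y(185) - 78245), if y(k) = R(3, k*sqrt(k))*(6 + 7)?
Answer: -1/78193 ≈ -1.2789e-5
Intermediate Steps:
R(O, p) = 4/(-2 + O)
y(k) = 52 (y(k) = (4/(-2 + 3))*(6 + 7) = (4/1)*13 = (4*1)*13 = 4*13 = 52)
1/(y(185) - 78245) = 1/(52 - 78245) = 1/(-78193) = -1/78193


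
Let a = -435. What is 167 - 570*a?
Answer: 248117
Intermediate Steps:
167 - 570*a = 167 - 570*(-435) = 167 + 247950 = 248117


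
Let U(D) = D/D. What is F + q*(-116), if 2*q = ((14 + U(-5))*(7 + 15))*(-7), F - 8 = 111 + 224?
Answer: 134323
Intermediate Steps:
F = 343 (F = 8 + (111 + 224) = 8 + 335 = 343)
U(D) = 1
q = -1155 (q = (((14 + 1)*(7 + 15))*(-7))/2 = ((15*22)*(-7))/2 = (330*(-7))/2 = (½)*(-2310) = -1155)
F + q*(-116) = 343 - 1155*(-116) = 343 + 133980 = 134323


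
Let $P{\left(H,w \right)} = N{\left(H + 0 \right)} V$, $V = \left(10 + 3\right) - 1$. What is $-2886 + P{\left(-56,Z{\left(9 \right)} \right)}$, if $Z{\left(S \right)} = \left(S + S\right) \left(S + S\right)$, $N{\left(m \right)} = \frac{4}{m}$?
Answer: $- \frac{20208}{7} \approx -2886.9$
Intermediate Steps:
$Z{\left(S \right)} = 4 S^{2}$ ($Z{\left(S \right)} = 2 S 2 S = 4 S^{2}$)
$V = 12$ ($V = 13 - 1 = 12$)
$P{\left(H,w \right)} = \frac{48}{H}$ ($P{\left(H,w \right)} = \frac{4}{H + 0} \cdot 12 = \frac{4}{H} 12 = \frac{48}{H}$)
$-2886 + P{\left(-56,Z{\left(9 \right)} \right)} = -2886 + \frac{48}{-56} = -2886 + 48 \left(- \frac{1}{56}\right) = -2886 - \frac{6}{7} = - \frac{20208}{7}$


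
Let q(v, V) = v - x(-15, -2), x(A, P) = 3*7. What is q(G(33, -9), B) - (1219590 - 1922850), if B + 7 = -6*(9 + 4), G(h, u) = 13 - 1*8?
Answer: 703244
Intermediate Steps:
G(h, u) = 5 (G(h, u) = 13 - 8 = 5)
x(A, P) = 21
B = -85 (B = -7 - 6*(9 + 4) = -7 - 6*13 = -7 - 78 = -85)
q(v, V) = -21 + v (q(v, V) = v - 1*21 = v - 21 = -21 + v)
q(G(33, -9), B) - (1219590 - 1922850) = (-21 + 5) - (1219590 - 1922850) = -16 - 1*(-703260) = -16 + 703260 = 703244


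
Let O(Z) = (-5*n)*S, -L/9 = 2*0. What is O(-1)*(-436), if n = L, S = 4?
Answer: 0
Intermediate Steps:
L = 0 (L = -18*0 = -9*0 = 0)
n = 0
O(Z) = 0 (O(Z) = -5*0*4 = 0*4 = 0)
O(-1)*(-436) = 0*(-436) = 0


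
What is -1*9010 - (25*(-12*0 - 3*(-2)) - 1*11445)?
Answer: 2285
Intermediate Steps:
-1*9010 - (25*(-12*0 - 3*(-2)) - 1*11445) = -9010 - (25*(0 + 6) - 11445) = -9010 - (25*6 - 11445) = -9010 - (150 - 11445) = -9010 - 1*(-11295) = -9010 + 11295 = 2285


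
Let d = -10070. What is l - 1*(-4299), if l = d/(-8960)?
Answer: 3852911/896 ≈ 4300.1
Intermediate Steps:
l = 1007/896 (l = -10070/(-8960) = -10070*(-1/8960) = 1007/896 ≈ 1.1239)
l - 1*(-4299) = 1007/896 - 1*(-4299) = 1007/896 + 4299 = 3852911/896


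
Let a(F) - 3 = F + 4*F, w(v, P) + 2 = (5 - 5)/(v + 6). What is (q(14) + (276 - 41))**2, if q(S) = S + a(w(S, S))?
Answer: 58564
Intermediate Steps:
w(v, P) = -2 (w(v, P) = -2 + (5 - 5)/(v + 6) = -2 + 0/(6 + v) = -2 + 0 = -2)
a(F) = 3 + 5*F (a(F) = 3 + (F + 4*F) = 3 + 5*F)
q(S) = -7 + S (q(S) = S + (3 + 5*(-2)) = S + (3 - 10) = S - 7 = -7 + S)
(q(14) + (276 - 41))**2 = ((-7 + 14) + (276 - 41))**2 = (7 + 235)**2 = 242**2 = 58564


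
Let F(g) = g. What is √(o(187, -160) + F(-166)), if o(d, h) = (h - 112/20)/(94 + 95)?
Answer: I*√1839810/105 ≈ 12.918*I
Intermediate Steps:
o(d, h) = -4/135 + h/189 (o(d, h) = (h - 112*1/20)/189 = (h - 28/5)*(1/189) = (-28/5 + h)*(1/189) = -4/135 + h/189)
√(o(187, -160) + F(-166)) = √((-4/135 + (1/189)*(-160)) - 166) = √((-4/135 - 160/189) - 166) = √(-92/105 - 166) = √(-17522/105) = I*√1839810/105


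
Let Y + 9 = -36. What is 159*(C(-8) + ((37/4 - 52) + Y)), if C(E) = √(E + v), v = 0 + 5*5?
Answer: -55809/4 + 159*√17 ≈ -13297.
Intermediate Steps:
Y = -45 (Y = -9 - 36 = -45)
v = 25 (v = 0 + 25 = 25)
C(E) = √(25 + E) (C(E) = √(E + 25) = √(25 + E))
159*(C(-8) + ((37/4 - 52) + Y)) = 159*(√(25 - 8) + ((37/4 - 52) - 45)) = 159*(√17 + ((37*(¼) - 52) - 45)) = 159*(√17 + ((37/4 - 52) - 45)) = 159*(√17 + (-171/4 - 45)) = 159*(√17 - 351/4) = 159*(-351/4 + √17) = -55809/4 + 159*√17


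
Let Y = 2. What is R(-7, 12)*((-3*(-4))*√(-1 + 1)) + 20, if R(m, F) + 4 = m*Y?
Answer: 20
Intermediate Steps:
R(m, F) = -4 + 2*m (R(m, F) = -4 + m*2 = -4 + 2*m)
R(-7, 12)*((-3*(-4))*√(-1 + 1)) + 20 = (-4 + 2*(-7))*((-3*(-4))*√(-1 + 1)) + 20 = (-4 - 14)*(12*√0) + 20 = -216*0 + 20 = -18*0 + 20 = 0 + 20 = 20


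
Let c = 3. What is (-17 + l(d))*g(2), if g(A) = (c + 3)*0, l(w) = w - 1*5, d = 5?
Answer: 0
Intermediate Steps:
l(w) = -5 + w (l(w) = w - 5 = -5 + w)
g(A) = 0 (g(A) = (3 + 3)*0 = 6*0 = 0)
(-17 + l(d))*g(2) = (-17 + (-5 + 5))*0 = (-17 + 0)*0 = -17*0 = 0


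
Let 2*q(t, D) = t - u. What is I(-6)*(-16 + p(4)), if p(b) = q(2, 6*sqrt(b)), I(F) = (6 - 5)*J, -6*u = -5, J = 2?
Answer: -185/6 ≈ -30.833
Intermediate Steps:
u = 5/6 (u = -1/6*(-5) = 5/6 ≈ 0.83333)
I(F) = 2 (I(F) = (6 - 5)*2 = 1*2 = 2)
q(t, D) = -5/12 + t/2 (q(t, D) = (t - 1*5/6)/2 = (t - 5/6)/2 = (-5/6 + t)/2 = -5/12 + t/2)
p(b) = 7/12 (p(b) = -5/12 + (1/2)*2 = -5/12 + 1 = 7/12)
I(-6)*(-16 + p(4)) = 2*(-16 + 7/12) = 2*(-185/12) = -185/6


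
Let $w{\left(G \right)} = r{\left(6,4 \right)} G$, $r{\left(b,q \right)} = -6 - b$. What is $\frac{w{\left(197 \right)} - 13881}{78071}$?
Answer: $- \frac{855}{4109} \approx -0.20808$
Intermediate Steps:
$w{\left(G \right)} = - 12 G$ ($w{\left(G \right)} = \left(-6 - 6\right) G = - 12 G$)
$\frac{w{\left(197 \right)} - 13881}{78071} = \frac{\left(-12\right) 197 - 13881}{78071} = \left(-2364 - 13881\right) \frac{1}{78071} = \left(-16245\right) \frac{1}{78071} = - \frac{855}{4109}$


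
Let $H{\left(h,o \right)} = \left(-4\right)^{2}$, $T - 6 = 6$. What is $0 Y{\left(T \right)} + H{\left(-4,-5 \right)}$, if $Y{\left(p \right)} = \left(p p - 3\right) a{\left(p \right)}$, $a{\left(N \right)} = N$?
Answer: $16$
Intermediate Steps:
$T = 12$ ($T = 6 + 6 = 12$)
$H{\left(h,o \right)} = 16$
$Y{\left(p \right)} = p \left(-3 + p^{2}\right)$ ($Y{\left(p \right)} = \left(p p - 3\right) p = \left(p^{2} - 3\right) p = \left(-3 + p^{2}\right) p = p \left(-3 + p^{2}\right)$)
$0 Y{\left(T \right)} + H{\left(-4,-5 \right)} = 0 \cdot 12 \left(-3 + 12^{2}\right) + 16 = 0 \cdot 12 \left(-3 + 144\right) + 16 = 0 \cdot 12 \cdot 141 + 16 = 0 \cdot 1692 + 16 = 0 + 16 = 16$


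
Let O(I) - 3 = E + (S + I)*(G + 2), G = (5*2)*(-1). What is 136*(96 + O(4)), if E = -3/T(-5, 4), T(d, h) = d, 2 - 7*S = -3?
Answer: 294576/35 ≈ 8416.5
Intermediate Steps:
S = 5/7 (S = 2/7 - ⅐*(-3) = 2/7 + 3/7 = 5/7 ≈ 0.71429)
G = -10 (G = 10*(-1) = -10)
E = ⅗ (E = -3/(-5) = -3*(-⅕) = ⅗ ≈ 0.60000)
O(I) = -74/35 - 8*I (O(I) = 3 + (⅗ + (5/7 + I)*(-10 + 2)) = 3 + (⅗ + (5/7 + I)*(-8)) = 3 + (⅗ + (-40/7 - 8*I)) = 3 + (-179/35 - 8*I) = -74/35 - 8*I)
136*(96 + O(4)) = 136*(96 + (-74/35 - 8*4)) = 136*(96 + (-74/35 - 32)) = 136*(96 - 1194/35) = 136*(2166/35) = 294576/35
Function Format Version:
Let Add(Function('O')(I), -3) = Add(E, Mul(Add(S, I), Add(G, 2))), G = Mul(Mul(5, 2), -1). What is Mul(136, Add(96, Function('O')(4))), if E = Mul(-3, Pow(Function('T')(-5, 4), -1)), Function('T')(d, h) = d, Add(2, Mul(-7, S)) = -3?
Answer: Rational(294576, 35) ≈ 8416.5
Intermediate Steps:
S = Rational(5, 7) (S = Add(Rational(2, 7), Mul(Rational(-1, 7), -3)) = Add(Rational(2, 7), Rational(3, 7)) = Rational(5, 7) ≈ 0.71429)
G = -10 (G = Mul(10, -1) = -10)
E = Rational(3, 5) (E = Mul(-3, Pow(-5, -1)) = Mul(-3, Rational(-1, 5)) = Rational(3, 5) ≈ 0.60000)
Function('O')(I) = Add(Rational(-74, 35), Mul(-8, I)) (Function('O')(I) = Add(3, Add(Rational(3, 5), Mul(Add(Rational(5, 7), I), Add(-10, 2)))) = Add(3, Add(Rational(3, 5), Mul(Add(Rational(5, 7), I), -8))) = Add(3, Add(Rational(3, 5), Add(Rational(-40, 7), Mul(-8, I)))) = Add(3, Add(Rational(-179, 35), Mul(-8, I))) = Add(Rational(-74, 35), Mul(-8, I)))
Mul(136, Add(96, Function('O')(4))) = Mul(136, Add(96, Add(Rational(-74, 35), Mul(-8, 4)))) = Mul(136, Add(96, Add(Rational(-74, 35), -32))) = Mul(136, Add(96, Rational(-1194, 35))) = Mul(136, Rational(2166, 35)) = Rational(294576, 35)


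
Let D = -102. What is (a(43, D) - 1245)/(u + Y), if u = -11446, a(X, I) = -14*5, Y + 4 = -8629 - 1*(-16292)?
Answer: 1315/3787 ≈ 0.34724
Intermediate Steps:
Y = 7659 (Y = -4 + (-8629 - 1*(-16292)) = -4 + (-8629 + 16292) = -4 + 7663 = 7659)
a(X, I) = -70
(a(43, D) - 1245)/(u + Y) = (-70 - 1245)/(-11446 + 7659) = -1315/(-3787) = -1315*(-1/3787) = 1315/3787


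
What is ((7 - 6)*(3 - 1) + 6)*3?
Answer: 24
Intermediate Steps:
((7 - 6)*(3 - 1) + 6)*3 = (1*2 + 6)*3 = (2 + 6)*3 = 8*3 = 24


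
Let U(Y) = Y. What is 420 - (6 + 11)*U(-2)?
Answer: 454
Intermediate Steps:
420 - (6 + 11)*U(-2) = 420 - (6 + 11)*(-2) = 420 - 17*(-2) = 420 - 1*(-34) = 420 + 34 = 454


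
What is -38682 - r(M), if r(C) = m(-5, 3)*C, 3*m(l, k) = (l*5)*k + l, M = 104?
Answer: -107726/3 ≈ -35909.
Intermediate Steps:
m(l, k) = l/3 + 5*k*l/3 (m(l, k) = ((l*5)*k + l)/3 = ((5*l)*k + l)/3 = (5*k*l + l)/3 = (l + 5*k*l)/3 = l/3 + 5*k*l/3)
r(C) = -80*C/3 (r(C) = ((⅓)*(-5)*(1 + 5*3))*C = ((⅓)*(-5)*(1 + 15))*C = ((⅓)*(-5)*16)*C = -80*C/3)
-38682 - r(M) = -38682 - (-80)*104/3 = -38682 - 1*(-8320/3) = -38682 + 8320/3 = -107726/3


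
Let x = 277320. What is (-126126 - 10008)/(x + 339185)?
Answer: -136134/616505 ≈ -0.22082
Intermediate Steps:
(-126126 - 10008)/(x + 339185) = (-126126 - 10008)/(277320 + 339185) = -136134/616505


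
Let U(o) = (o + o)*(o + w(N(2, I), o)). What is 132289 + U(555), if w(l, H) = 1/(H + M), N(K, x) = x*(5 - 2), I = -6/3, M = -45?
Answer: 12721800/17 ≈ 7.4834e+5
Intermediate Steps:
I = -2 (I = -6*1/3 = -2)
N(K, x) = 3*x (N(K, x) = x*3 = 3*x)
w(l, H) = 1/(-45 + H) (w(l, H) = 1/(H - 45) = 1/(-45 + H))
U(o) = 2*o*(o + 1/(-45 + o)) (U(o) = (o + o)*(o + 1/(-45 + o)) = (2*o)*(o + 1/(-45 + o)) = 2*o*(o + 1/(-45 + o)))
132289 + U(555) = 132289 + 2*555*(1 + 555*(-45 + 555))/(-45 + 555) = 132289 + 2*555*(1 + 555*510)/510 = 132289 + 2*555*(1/510)*(1 + 283050) = 132289 + 2*555*(1/510)*283051 = 132289 + 10472887/17 = 12721800/17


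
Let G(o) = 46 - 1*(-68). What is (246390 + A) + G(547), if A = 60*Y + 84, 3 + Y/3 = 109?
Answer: 265668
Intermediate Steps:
G(o) = 114 (G(o) = 46 + 68 = 114)
Y = 318 (Y = -9 + 3*109 = -9 + 327 = 318)
A = 19164 (A = 60*318 + 84 = 19080 + 84 = 19164)
(246390 + A) + G(547) = (246390 + 19164) + 114 = 265554 + 114 = 265668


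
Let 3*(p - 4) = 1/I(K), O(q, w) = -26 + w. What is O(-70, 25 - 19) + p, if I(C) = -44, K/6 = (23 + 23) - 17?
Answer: -2113/132 ≈ -16.008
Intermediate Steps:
K = 174 (K = 6*((23 + 23) - 17) = 6*(46 - 17) = 6*29 = 174)
p = 527/132 (p = 4 + (⅓)/(-44) = 4 + (⅓)*(-1/44) = 4 - 1/132 = 527/132 ≈ 3.9924)
O(-70, 25 - 19) + p = (-26 + (25 - 19)) + 527/132 = (-26 + 6) + 527/132 = -20 + 527/132 = -2113/132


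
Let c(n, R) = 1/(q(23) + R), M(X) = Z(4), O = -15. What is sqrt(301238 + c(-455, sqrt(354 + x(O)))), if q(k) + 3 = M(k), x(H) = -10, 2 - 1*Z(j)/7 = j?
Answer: sqrt(-5121045 + 602476*sqrt(86))/sqrt(-17 + 2*sqrt(86)) ≈ 548.85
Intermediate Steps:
Z(j) = 14 - 7*j
M(X) = -14 (M(X) = 14 - 7*4 = 14 - 28 = -14)
q(k) = -17 (q(k) = -3 - 14 = -17)
c(n, R) = 1/(-17 + R)
sqrt(301238 + c(-455, sqrt(354 + x(O)))) = sqrt(301238 + 1/(-17 + sqrt(354 - 10))) = sqrt(301238 + 1/(-17 + sqrt(344))) = sqrt(301238 + 1/(-17 + 2*sqrt(86)))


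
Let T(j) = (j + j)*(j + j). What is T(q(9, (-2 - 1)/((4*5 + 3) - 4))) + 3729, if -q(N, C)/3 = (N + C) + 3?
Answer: 3168669/361 ≈ 8777.5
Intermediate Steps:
q(N, C) = -9 - 3*C - 3*N (q(N, C) = -3*((N + C) + 3) = -3*((C + N) + 3) = -3*(3 + C + N) = -9 - 3*C - 3*N)
T(j) = 4*j**2 (T(j) = (2*j)*(2*j) = 4*j**2)
T(q(9, (-2 - 1)/((4*5 + 3) - 4))) + 3729 = 4*(-9 - 3*(-2 - 1)/((4*5 + 3) - 4) - 3*9)**2 + 3729 = 4*(-9 - (-9)/((20 + 3) - 4) - 27)**2 + 3729 = 4*(-9 - (-9)/(23 - 4) - 27)**2 + 3729 = 4*(-9 - (-9)/19 - 27)**2 + 3729 = 4*(-9 - 3*(-3/19) - 27)**2 + 3729 = 4*(-9 + 9/19 - 27)**2 + 3729 = 4*(-675/19)**2 + 3729 = 4*(455625/361) + 3729 = 1822500/361 + 3729 = 3168669/361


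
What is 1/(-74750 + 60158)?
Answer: -1/14592 ≈ -6.8531e-5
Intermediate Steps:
1/(-74750 + 60158) = 1/(-14592) = -1/14592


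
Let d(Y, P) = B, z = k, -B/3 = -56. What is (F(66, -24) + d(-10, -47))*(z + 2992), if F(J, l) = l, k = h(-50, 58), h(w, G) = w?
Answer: 423648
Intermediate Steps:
k = -50
B = 168 (B = -3*(-56) = 168)
z = -50
d(Y, P) = 168
(F(66, -24) + d(-10, -47))*(z + 2992) = (-24 + 168)*(-50 + 2992) = 144*2942 = 423648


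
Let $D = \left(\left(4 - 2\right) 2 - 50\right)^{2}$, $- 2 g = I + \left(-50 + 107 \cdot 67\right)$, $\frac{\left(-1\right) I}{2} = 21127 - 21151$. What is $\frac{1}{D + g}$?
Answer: $- \frac{2}{2935} \approx -0.00068143$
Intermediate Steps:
$I = 48$ ($I = - 2 \left(21127 - 21151\right) = \left(-2\right) \left(-24\right) = 48$)
$g = - \frac{7167}{2}$ ($g = - \frac{48 + \left(-50 + 107 \cdot 67\right)}{2} = - \frac{48 + \left(-50 + 7169\right)}{2} = - \frac{48 + 7119}{2} = \left(- \frac{1}{2}\right) 7167 = - \frac{7167}{2} \approx -3583.5$)
$D = 2116$ ($D = \left(2 \cdot 2 - 50\right)^{2} = \left(4 - 50\right)^{2} = \left(-46\right)^{2} = 2116$)
$\frac{1}{D + g} = \frac{1}{2116 - \frac{7167}{2}} = \frac{1}{- \frac{2935}{2}} = - \frac{2}{2935}$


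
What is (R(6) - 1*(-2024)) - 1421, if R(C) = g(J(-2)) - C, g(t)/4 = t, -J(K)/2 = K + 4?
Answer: 581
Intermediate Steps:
J(K) = -8 - 2*K (J(K) = -2*(K + 4) = -2*(4 + K) = -8 - 2*K)
g(t) = 4*t
R(C) = -16 - C (R(C) = 4*(-8 - 2*(-2)) - C = 4*(-8 + 4) - C = 4*(-4) - C = -16 - C)
(R(6) - 1*(-2024)) - 1421 = ((-16 - 1*6) - 1*(-2024)) - 1421 = ((-16 - 6) + 2024) - 1421 = (-22 + 2024) - 1421 = 2002 - 1421 = 581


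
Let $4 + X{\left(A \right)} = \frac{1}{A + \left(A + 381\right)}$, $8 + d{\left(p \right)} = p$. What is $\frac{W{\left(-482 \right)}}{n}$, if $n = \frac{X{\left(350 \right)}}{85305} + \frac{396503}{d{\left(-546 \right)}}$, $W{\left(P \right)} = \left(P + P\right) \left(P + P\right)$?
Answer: $- \frac{1438633184839840}{1107982108229} \approx -1298.4$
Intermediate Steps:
$W{\left(P \right)} = 4 P^{2}$ ($W{\left(P \right)} = 2 P 2 P = 4 P^{2}$)
$d{\left(p \right)} = -8 + p$
$X{\left(A \right)} = -4 + \frac{1}{381 + 2 A}$ ($X{\left(A \right)} = -4 + \frac{1}{A + \left(A + 381\right)} = -4 + \frac{1}{A + \left(381 + A\right)} = -4 + \frac{1}{381 + 2 A}$)
$n = - \frac{1107982108229}{1548089290}$ ($n = \frac{\frac{1}{381 + 2 \cdot 350} \left(-1523 - 2800\right)}{85305} + \frac{396503}{-8 - 546} = \frac{-1523 - 2800}{381 + 700} \cdot \frac{1}{85305} + \frac{396503}{-554} = \frac{1}{1081} \left(-4323\right) \frac{1}{85305} + 396503 \left(- \frac{1}{554}\right) = \frac{1}{1081} \left(-4323\right) \frac{1}{85305} - \frac{396503}{554} = \left(- \frac{4323}{1081}\right) \frac{1}{85305} - \frac{396503}{554} = - \frac{131}{2794385} - \frac{396503}{554} = - \frac{1107982108229}{1548089290} \approx -715.71$)
$\frac{W{\left(-482 \right)}}{n} = \frac{4 \left(-482\right)^{2}}{- \frac{1107982108229}{1548089290}} = 4 \cdot 232324 \left(- \frac{1548089290}{1107982108229}\right) = 929296 \left(- \frac{1548089290}{1107982108229}\right) = - \frac{1438633184839840}{1107982108229}$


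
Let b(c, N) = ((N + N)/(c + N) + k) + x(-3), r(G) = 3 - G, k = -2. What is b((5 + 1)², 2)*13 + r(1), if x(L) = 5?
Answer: 805/19 ≈ 42.368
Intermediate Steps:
b(c, N) = 3 + 2*N/(N + c) (b(c, N) = ((N + N)/(c + N) - 2) + 5 = ((2*N)/(N + c) - 2) + 5 = (2*N/(N + c) - 2) + 5 = (-2 + 2*N/(N + c)) + 5 = 3 + 2*N/(N + c))
b((5 + 1)², 2)*13 + r(1) = ((3*(5 + 1)² + 5*2)/(2 + (5 + 1)²))*13 + (3 - 1*1) = ((3*6² + 10)/(2 + 6²))*13 + (3 - 1) = ((3*36 + 10)/(2 + 36))*13 + 2 = ((108 + 10)/38)*13 + 2 = ((1/38)*118)*13 + 2 = (59/19)*13 + 2 = 767/19 + 2 = 805/19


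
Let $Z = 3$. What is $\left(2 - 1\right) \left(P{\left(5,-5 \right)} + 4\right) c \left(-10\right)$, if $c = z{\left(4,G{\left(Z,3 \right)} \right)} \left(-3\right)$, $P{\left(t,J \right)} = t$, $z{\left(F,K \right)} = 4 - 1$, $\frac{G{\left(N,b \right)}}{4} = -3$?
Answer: $810$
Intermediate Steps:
$G{\left(N,b \right)} = -12$ ($G{\left(N,b \right)} = 4 \left(-3\right) = -12$)
$z{\left(F,K \right)} = 3$ ($z{\left(F,K \right)} = 4 - 1 = 3$)
$c = -9$ ($c = 3 \left(-3\right) = -9$)
$\left(2 - 1\right) \left(P{\left(5,-5 \right)} + 4\right) c \left(-10\right) = \left(2 - 1\right) \left(5 + 4\right) \left(-9\right) \left(-10\right) = 1 \cdot 9 \left(-9\right) \left(-10\right) = 9 \left(-9\right) \left(-10\right) = \left(-81\right) \left(-10\right) = 810$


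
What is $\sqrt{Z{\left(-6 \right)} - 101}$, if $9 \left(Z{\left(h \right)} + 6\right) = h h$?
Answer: $i \sqrt{103} \approx 10.149 i$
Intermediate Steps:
$Z{\left(h \right)} = -6 + \frac{h^{2}}{9}$ ($Z{\left(h \right)} = -6 + \frac{h h}{9} = -6 + \frac{h^{2}}{9}$)
$\sqrt{Z{\left(-6 \right)} - 101} = \sqrt{\left(-6 + \frac{\left(-6\right)^{2}}{9}\right) - 101} = \sqrt{\left(-6 + \frac{1}{9} \cdot 36\right) - 101} = \sqrt{\left(-6 + 4\right) - 101} = \sqrt{-2 - 101} = \sqrt{-103} = i \sqrt{103}$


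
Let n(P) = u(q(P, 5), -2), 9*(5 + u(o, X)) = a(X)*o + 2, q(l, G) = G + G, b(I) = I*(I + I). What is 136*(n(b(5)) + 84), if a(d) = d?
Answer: 10472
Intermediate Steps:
b(I) = 2*I² (b(I) = I*(2*I) = 2*I²)
q(l, G) = 2*G
u(o, X) = -43/9 + X*o/9 (u(o, X) = -5 + (X*o + 2)/9 = -5 + (2 + X*o)/9 = -5 + (2/9 + X*o/9) = -43/9 + X*o/9)
n(P) = -7 (n(P) = -43/9 + (⅑)*(-2)*(2*5) = -43/9 + (⅑)*(-2)*10 = -43/9 - 20/9 = -7)
136*(n(b(5)) + 84) = 136*(-7 + 84) = 136*77 = 10472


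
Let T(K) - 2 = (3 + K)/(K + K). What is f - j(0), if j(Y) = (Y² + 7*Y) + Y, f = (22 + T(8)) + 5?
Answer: 475/16 ≈ 29.688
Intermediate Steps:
T(K) = 2 + (3 + K)/(2*K) (T(K) = 2 + (3 + K)/(K + K) = 2 + (3 + K)/((2*K)) = 2 + (3 + K)*(1/(2*K)) = 2 + (3 + K)/(2*K))
f = 475/16 (f = (22 + (½)*(3 + 5*8)/8) + 5 = (22 + (½)*(⅛)*(3 + 40)) + 5 = (22 + (½)*(⅛)*43) + 5 = (22 + 43/16) + 5 = 395/16 + 5 = 475/16 ≈ 29.688)
j(Y) = Y² + 8*Y
f - j(0) = 475/16 - 0*(8 + 0) = 475/16 - 0*8 = 475/16 - 1*0 = 475/16 + 0 = 475/16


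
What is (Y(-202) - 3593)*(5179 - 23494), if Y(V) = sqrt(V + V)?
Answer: 65805795 - 36630*I*sqrt(101) ≈ 6.5806e+7 - 3.6813e+5*I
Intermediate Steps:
Y(V) = sqrt(2)*sqrt(V) (Y(V) = sqrt(2*V) = sqrt(2)*sqrt(V))
(Y(-202) - 3593)*(5179 - 23494) = (sqrt(2)*sqrt(-202) - 3593)*(5179 - 23494) = (sqrt(2)*(I*sqrt(202)) - 3593)*(-18315) = (2*I*sqrt(101) - 3593)*(-18315) = (-3593 + 2*I*sqrt(101))*(-18315) = 65805795 - 36630*I*sqrt(101)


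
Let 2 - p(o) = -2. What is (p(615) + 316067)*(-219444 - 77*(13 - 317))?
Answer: -61961294556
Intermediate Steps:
p(o) = 4 (p(o) = 2 - 1*(-2) = 2 + 2 = 4)
(p(615) + 316067)*(-219444 - 77*(13 - 317)) = (4 + 316067)*(-219444 - 77*(13 - 317)) = 316071*(-219444 - 77*(-304)) = 316071*(-219444 + 23408) = 316071*(-196036) = -61961294556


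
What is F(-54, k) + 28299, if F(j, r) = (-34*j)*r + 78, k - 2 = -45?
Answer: -50571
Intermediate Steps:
k = -43 (k = 2 - 45 = -43)
F(j, r) = 78 - 34*j*r (F(j, r) = -34*j*r + 78 = 78 - 34*j*r)
F(-54, k) + 28299 = (78 - 34*(-54)*(-43)) + 28299 = (78 - 78948) + 28299 = -78870 + 28299 = -50571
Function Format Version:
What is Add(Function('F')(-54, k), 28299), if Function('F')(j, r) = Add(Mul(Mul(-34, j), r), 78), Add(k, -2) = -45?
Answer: -50571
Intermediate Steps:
k = -43 (k = Add(2, -45) = -43)
Function('F')(j, r) = Add(78, Mul(-34, j, r)) (Function('F')(j, r) = Add(Mul(-34, j, r), 78) = Add(78, Mul(-34, j, r)))
Add(Function('F')(-54, k), 28299) = Add(Add(78, Mul(-34, -54, -43)), 28299) = Add(Add(78, -78948), 28299) = Add(-78870, 28299) = -50571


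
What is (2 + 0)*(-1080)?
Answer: -2160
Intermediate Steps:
(2 + 0)*(-1080) = 2*(-1080) = -2160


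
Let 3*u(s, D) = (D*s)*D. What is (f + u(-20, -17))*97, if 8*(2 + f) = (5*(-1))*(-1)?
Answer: -4488481/24 ≈ -1.8702e+5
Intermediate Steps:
u(s, D) = s*D**2/3 (u(s, D) = ((D*s)*D)/3 = (s*D**2)/3 = s*D**2/3)
f = -11/8 (f = -2 + ((5*(-1))*(-1))/8 = -2 + (-5*(-1))/8 = -2 + (1/8)*5 = -2 + 5/8 = -11/8 ≈ -1.3750)
(f + u(-20, -17))*97 = (-11/8 + (1/3)*(-20)*(-17)**2)*97 = (-11/8 + (1/3)*(-20)*289)*97 = (-11/8 - 5780/3)*97 = -46273/24*97 = -4488481/24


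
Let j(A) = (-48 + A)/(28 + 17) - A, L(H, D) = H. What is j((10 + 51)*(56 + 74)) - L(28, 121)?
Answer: -350228/45 ≈ -7782.8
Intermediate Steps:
j(A) = -16/15 - 44*A/45 (j(A) = (-48 + A)/45 - A = (-48 + A)*(1/45) - A = (-16/15 + A/45) - A = -16/15 - 44*A/45)
j((10 + 51)*(56 + 74)) - L(28, 121) = (-16/15 - 44*(10 + 51)*(56 + 74)/45) - 1*28 = (-16/15 - 2684*130/45) - 28 = (-16/15 - 44/45*7930) - 28 = (-16/15 - 69784/9) - 28 = -348968/45 - 28 = -350228/45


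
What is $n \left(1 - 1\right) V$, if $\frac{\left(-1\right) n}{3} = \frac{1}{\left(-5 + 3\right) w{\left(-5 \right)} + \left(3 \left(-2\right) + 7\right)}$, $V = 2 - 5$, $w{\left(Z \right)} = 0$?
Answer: $0$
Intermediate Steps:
$V = -3$
$n = -3$ ($n = - \frac{3}{\left(-5 + 3\right) 0 + \left(3 \left(-2\right) + 7\right)} = - \frac{3}{\left(-2\right) 0 + \left(-6 + 7\right)} = - \frac{3}{0 + 1} = - \frac{3}{1} = \left(-3\right) 1 = -3$)
$n \left(1 - 1\right) V = - 3 \left(1 - 1\right) \left(-3\right) = - 3 \cdot 0 \left(-3\right) = \left(-3\right) 0 = 0$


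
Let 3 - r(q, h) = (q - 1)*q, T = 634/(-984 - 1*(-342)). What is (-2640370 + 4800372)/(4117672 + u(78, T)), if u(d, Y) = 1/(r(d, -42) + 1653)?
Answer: 9396008700/17911873199 ≈ 0.52457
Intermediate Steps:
T = -317/321 (T = 634/(-984 + 342) = 634/(-642) = 634*(-1/642) = -317/321 ≈ -0.98754)
r(q, h) = 3 - q*(-1 + q) (r(q, h) = 3 - (q - 1)*q = 3 - (-1 + q)*q = 3 - q*(-1 + q))
u(d, Y) = 1/(1656 + d - d**2) (u(d, Y) = 1/((3 + d - d**2) + 1653) = 1/(1656 + d - d**2))
(-2640370 + 4800372)/(4117672 + u(78, T)) = (-2640370 + 4800372)/(4117672 + 1/(1656 + 78 - 1*78**2)) = 2160002/(4117672 + 1/(1656 + 78 - 1*6084)) = 2160002/(4117672 + 1/(1656 + 78 - 6084)) = 2160002/(4117672 + 1/(-4350)) = 2160002/(4117672 - 1/4350) = 2160002/(17911873199/4350) = 2160002*(4350/17911873199) = 9396008700/17911873199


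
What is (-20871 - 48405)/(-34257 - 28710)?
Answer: 23092/20989 ≈ 1.1002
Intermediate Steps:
(-20871 - 48405)/(-34257 - 28710) = -69276/(-62967) = -69276*(-1/62967) = 23092/20989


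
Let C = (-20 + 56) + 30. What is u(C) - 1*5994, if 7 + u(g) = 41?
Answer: -5960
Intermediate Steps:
C = 66 (C = 36 + 30 = 66)
u(g) = 34 (u(g) = -7 + 41 = 34)
u(C) - 1*5994 = 34 - 1*5994 = 34 - 5994 = -5960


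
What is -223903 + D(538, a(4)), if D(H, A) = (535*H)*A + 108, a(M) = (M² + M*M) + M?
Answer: 10138085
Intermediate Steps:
a(M) = M + 2*M² (a(M) = (M² + M²) + M = 2*M² + M = M + 2*M²)
D(H, A) = 108 + 535*A*H (D(H, A) = 535*A*H + 108 = 108 + 535*A*H)
-223903 + D(538, a(4)) = -223903 + (108 + 535*(4*(1 + 2*4))*538) = -223903 + (108 + 535*(4*(1 + 8))*538) = -223903 + (108 + 535*(4*9)*538) = -223903 + (108 + 535*36*538) = -223903 + (108 + 10361880) = -223903 + 10361988 = 10138085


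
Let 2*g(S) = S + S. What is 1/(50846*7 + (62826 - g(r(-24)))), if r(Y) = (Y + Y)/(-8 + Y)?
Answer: 2/837493 ≈ 2.3881e-6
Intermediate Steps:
r(Y) = 2*Y/(-8 + Y) (r(Y) = (2*Y)/(-8 + Y) = 2*Y/(-8 + Y))
g(S) = S (g(S) = (S + S)/2 = (2*S)/2 = S)
1/(50846*7 + (62826 - g(r(-24)))) = 1/(50846*7 + (62826 - 2*(-24)/(-8 - 24))) = 1/(355922 + (62826 - 2*(-24)/(-32))) = 1/(355922 + (62826 - 2*(-24)*(-1)/32)) = 1/(355922 + (62826 - 1*3/2)) = 1/(355922 + (62826 - 3/2)) = 1/(355922 + 125649/2) = 1/(837493/2) = 2/837493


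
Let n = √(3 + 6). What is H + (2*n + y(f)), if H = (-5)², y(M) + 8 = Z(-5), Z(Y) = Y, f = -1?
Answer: 18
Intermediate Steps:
y(M) = -13 (y(M) = -8 - 5 = -13)
H = 25
n = 3 (n = √9 = 3)
H + (2*n + y(f)) = 25 + (2*3 - 13) = 25 + (6 - 13) = 25 - 7 = 18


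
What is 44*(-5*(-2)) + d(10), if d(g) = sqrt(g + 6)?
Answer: 444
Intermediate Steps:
d(g) = sqrt(6 + g)
44*(-5*(-2)) + d(10) = 44*(-5*(-2)) + sqrt(6 + 10) = 44*10 + sqrt(16) = 440 + 4 = 444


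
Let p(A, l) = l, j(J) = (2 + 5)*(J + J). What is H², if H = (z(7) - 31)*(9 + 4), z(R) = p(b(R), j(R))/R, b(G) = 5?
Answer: 48841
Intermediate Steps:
j(J) = 14*J (j(J) = 7*(2*J) = 14*J)
z(R) = 14 (z(R) = (14*R)/R = 14)
H = -221 (H = (14 - 31)*(9 + 4) = -17*13 = -221)
H² = (-221)² = 48841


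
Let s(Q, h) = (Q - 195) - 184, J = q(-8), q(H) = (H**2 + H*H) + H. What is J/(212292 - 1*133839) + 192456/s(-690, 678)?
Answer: -5032874096/27955419 ≈ -180.03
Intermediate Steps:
q(H) = H + 2*H**2 (q(H) = (H**2 + H**2) + H = 2*H**2 + H = H + 2*H**2)
J = 120 (J = -8*(1 + 2*(-8)) = -8*(1 - 16) = -8*(-15) = 120)
s(Q, h) = -379 + Q (s(Q, h) = (-195 + Q) - 184 = -379 + Q)
J/(212292 - 1*133839) + 192456/s(-690, 678) = 120/(212292 - 1*133839) + 192456/(-379 - 690) = 120/(212292 - 133839) + 192456/(-1069) = 120/78453 + 192456*(-1/1069) = 120*(1/78453) - 192456/1069 = 40/26151 - 192456/1069 = -5032874096/27955419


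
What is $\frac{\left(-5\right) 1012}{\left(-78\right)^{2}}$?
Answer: $- \frac{1265}{1521} \approx -0.83169$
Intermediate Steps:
$\frac{\left(-5\right) 1012}{\left(-78\right)^{2}} = - \frac{5060}{6084} = \left(-5060\right) \frac{1}{6084} = - \frac{1265}{1521}$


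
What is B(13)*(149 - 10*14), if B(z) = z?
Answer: 117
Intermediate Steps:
B(13)*(149 - 10*14) = 13*(149 - 10*14) = 13*(149 - 140) = 13*9 = 117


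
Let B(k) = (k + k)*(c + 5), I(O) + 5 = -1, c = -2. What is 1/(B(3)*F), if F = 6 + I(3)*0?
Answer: 1/108 ≈ 0.0092593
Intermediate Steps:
I(O) = -6 (I(O) = -5 - 1 = -6)
B(k) = 6*k (B(k) = (k + k)*(-2 + 5) = (2*k)*3 = 6*k)
F = 6 (F = 6 - 6*0 = 6 + 0 = 6)
1/(B(3)*F) = 1/((6*3)*6) = 1/(18*6) = 1/108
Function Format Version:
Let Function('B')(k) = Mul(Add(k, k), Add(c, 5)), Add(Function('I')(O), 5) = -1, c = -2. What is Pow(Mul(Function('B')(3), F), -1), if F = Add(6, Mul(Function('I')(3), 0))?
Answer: Rational(1, 108) ≈ 0.0092593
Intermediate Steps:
Function('I')(O) = -6 (Function('I')(O) = Add(-5, -1) = -6)
Function('B')(k) = Mul(6, k) (Function('B')(k) = Mul(Add(k, k), Add(-2, 5)) = Mul(Mul(2, k), 3) = Mul(6, k))
F = 6 (F = Add(6, Mul(-6, 0)) = Add(6, 0) = 6)
Pow(Mul(Function('B')(3), F), -1) = Pow(Mul(Mul(6, 3), 6), -1) = Pow(Mul(18, 6), -1) = Pow(108, -1) = Rational(1, 108)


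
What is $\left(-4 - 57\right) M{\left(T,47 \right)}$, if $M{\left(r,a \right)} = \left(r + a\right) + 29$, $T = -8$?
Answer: $-4148$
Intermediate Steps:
$M{\left(r,a \right)} = 29 + a + r$ ($M{\left(r,a \right)} = \left(a + r\right) + 29 = 29 + a + r$)
$\left(-4 - 57\right) M{\left(T,47 \right)} = \left(-4 - 57\right) \left(29 + 47 - 8\right) = \left(-4 - 57\right) 68 = \left(-61\right) 68 = -4148$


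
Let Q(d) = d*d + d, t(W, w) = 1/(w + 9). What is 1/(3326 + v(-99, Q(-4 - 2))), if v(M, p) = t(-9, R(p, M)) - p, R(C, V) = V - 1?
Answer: 91/299935 ≈ 0.00030340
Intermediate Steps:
R(C, V) = -1 + V
t(W, w) = 1/(9 + w)
Q(d) = d + d**2 (Q(d) = d**2 + d = d + d**2)
v(M, p) = 1/(8 + M) - p (v(M, p) = 1/(9 + (-1 + M)) - p = 1/(8 + M) - p)
1/(3326 + v(-99, Q(-4 - 2))) = 1/(3326 + (1 - (-4 - 2)*(1 + (-4 - 2))*(8 - 99))/(8 - 99)) = 1/(3326 + (1 - 1*(-6*(1 - 6))*(-91))/(-91)) = 1/(3326 - (1 - 1*(-6*(-5))*(-91))/91) = 1/(3326 - (1 - 1*30*(-91))/91) = 1/(3326 - (1 + 2730)/91) = 1/(3326 - 1/91*2731) = 1/(3326 - 2731/91) = 1/(299935/91) = 91/299935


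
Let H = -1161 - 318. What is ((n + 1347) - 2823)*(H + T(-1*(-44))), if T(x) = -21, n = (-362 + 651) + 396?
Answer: 1186500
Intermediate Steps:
n = 685 (n = 289 + 396 = 685)
H = -1479
((n + 1347) - 2823)*(H + T(-1*(-44))) = ((685 + 1347) - 2823)*(-1479 - 21) = (2032 - 2823)*(-1500) = -791*(-1500) = 1186500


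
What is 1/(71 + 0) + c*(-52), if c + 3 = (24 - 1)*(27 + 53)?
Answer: -6782203/71 ≈ -95524.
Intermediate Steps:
c = 1837 (c = -3 + (24 - 1)*(27 + 53) = -3 + 23*80 = -3 + 1840 = 1837)
1/(71 + 0) + c*(-52) = 1/(71 + 0) + 1837*(-52) = 1/71 - 95524 = -6782203/71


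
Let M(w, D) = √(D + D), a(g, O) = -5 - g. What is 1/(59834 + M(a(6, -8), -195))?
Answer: 29917/1790053973 - I*√390/3580107946 ≈ 1.6713e-5 - 5.5161e-9*I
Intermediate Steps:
M(w, D) = √2*√D (M(w, D) = √(2*D) = √2*√D)
1/(59834 + M(a(6, -8), -195)) = 1/(59834 + √2*√(-195)) = 1/(59834 + √2*(I*√195)) = 1/(59834 + I*√390)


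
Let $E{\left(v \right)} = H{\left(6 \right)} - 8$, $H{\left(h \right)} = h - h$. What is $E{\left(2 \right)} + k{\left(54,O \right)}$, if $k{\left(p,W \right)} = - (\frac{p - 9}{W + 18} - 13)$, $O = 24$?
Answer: $\frac{55}{14} \approx 3.9286$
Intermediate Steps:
$H{\left(h \right)} = 0$
$E{\left(v \right)} = -8$ ($E{\left(v \right)} = 0 - 8 = -8$)
$k{\left(p,W \right)} = 13 - \frac{-9 + p}{18 + W}$ ($k{\left(p,W \right)} = - (\frac{-9 + p}{18 + W} - 13) = - (-13 + \frac{-9 + p}{18 + W}) = 13 - \frac{-9 + p}{18 + W}$)
$E{\left(2 \right)} + k{\left(54,O \right)} = -8 + \frac{243 - 54 + 13 \cdot 24}{18 + 24} = -8 + \frac{243 - 54 + 312}{42} = -8 + \frac{1}{42} \cdot 501 = -8 + \frac{167}{14} = \frac{55}{14}$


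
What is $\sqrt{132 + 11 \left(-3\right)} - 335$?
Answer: $-335 + 3 \sqrt{11} \approx -325.05$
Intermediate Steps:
$\sqrt{132 + 11 \left(-3\right)} - 335 = \sqrt{132 - 33} - 335 = \sqrt{99} - 335 = 3 \sqrt{11} - 335 = -335 + 3 \sqrt{11}$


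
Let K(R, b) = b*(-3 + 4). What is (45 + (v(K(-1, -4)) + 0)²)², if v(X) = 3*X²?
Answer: 5517801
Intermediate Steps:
K(R, b) = b (K(R, b) = b*1 = b)
(45 + (v(K(-1, -4)) + 0)²)² = (45 + (3*(-4)² + 0)²)² = (45 + (3*16 + 0)²)² = (45 + (48 + 0)²)² = (45 + 48²)² = (45 + 2304)² = 2349² = 5517801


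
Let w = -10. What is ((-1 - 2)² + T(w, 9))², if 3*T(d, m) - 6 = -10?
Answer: 529/9 ≈ 58.778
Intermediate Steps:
T(d, m) = -4/3 (T(d, m) = 2 + (⅓)*(-10) = 2 - 10/3 = -4/3)
((-1 - 2)² + T(w, 9))² = ((-1 - 2)² - 4/3)² = ((-3)² - 4/3)² = (9 - 4/3)² = (23/3)² = 529/9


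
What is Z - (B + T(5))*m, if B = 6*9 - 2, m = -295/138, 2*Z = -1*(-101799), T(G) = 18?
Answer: 7044781/138 ≈ 51049.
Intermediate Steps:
Z = 101799/2 (Z = (-1*(-101799))/2 = (½)*101799 = 101799/2 ≈ 50900.)
m = -295/138 (m = -295*1/138 = -295/138 ≈ -2.1377)
B = 52 (B = 54 - 2 = 52)
Z - (B + T(5))*m = 101799/2 - (52 + 18)*(-295)/138 = 101799/2 - 70*(-295)/138 = 101799/2 - 1*(-10325/69) = 101799/2 + 10325/69 = 7044781/138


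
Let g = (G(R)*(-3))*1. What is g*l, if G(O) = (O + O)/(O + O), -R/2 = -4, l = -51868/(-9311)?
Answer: -155604/9311 ≈ -16.712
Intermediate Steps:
l = 51868/9311 (l = -51868*(-1/9311) = 51868/9311 ≈ 5.5706)
R = 8 (R = -2*(-4) = 8)
G(O) = 1 (G(O) = (2*O)/((2*O)) = (2*O)*(1/(2*O)) = 1)
g = -3 (g = (1*(-3))*1 = -3*1 = -3)
g*l = -3*51868/9311 = -155604/9311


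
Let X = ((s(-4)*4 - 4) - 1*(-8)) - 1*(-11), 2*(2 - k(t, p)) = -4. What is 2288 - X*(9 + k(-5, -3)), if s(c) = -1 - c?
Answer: 1937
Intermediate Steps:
k(t, p) = 4 (k(t, p) = 2 - ½*(-4) = 2 + 2 = 4)
X = 27 (X = (((-1 - 1*(-4))*4 - 4) - 1*(-8)) - 1*(-11) = (((-1 + 4)*4 - 4) + 8) + 11 = ((3*4 - 4) + 8) + 11 = ((12 - 4) + 8) + 11 = (8 + 8) + 11 = 16 + 11 = 27)
2288 - X*(9 + k(-5, -3)) = 2288 - 27*(9 + 4) = 2288 - 27*13 = 2288 - 1*351 = 2288 - 351 = 1937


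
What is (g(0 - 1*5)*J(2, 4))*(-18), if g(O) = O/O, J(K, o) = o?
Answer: -72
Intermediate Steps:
g(O) = 1
(g(0 - 1*5)*J(2, 4))*(-18) = (1*4)*(-18) = 4*(-18) = -72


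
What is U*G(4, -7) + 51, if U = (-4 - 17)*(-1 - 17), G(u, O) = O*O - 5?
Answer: 16683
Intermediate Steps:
G(u, O) = -5 + O² (G(u, O) = O² - 5 = -5 + O²)
U = 378 (U = -21*(-18) = 378)
U*G(4, -7) + 51 = 378*(-5 + (-7)²) + 51 = 378*(-5 + 49) + 51 = 378*44 + 51 = 16632 + 51 = 16683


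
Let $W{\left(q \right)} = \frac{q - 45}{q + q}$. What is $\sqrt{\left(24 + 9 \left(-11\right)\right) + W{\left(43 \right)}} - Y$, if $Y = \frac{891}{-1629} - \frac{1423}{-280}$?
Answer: $- \frac{229843}{50680} + \frac{i \sqrt{138718}}{43} \approx -4.5352 + 8.6616 i$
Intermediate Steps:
$W{\left(q \right)} = \frac{-45 + q}{2 q}$
$Y = \frac{229843}{50680}$ ($Y = 891 \left(- \frac{1}{1629}\right) - - \frac{1423}{280} = - \frac{99}{181} + \frac{1423}{280} = \frac{229843}{50680} \approx 4.5352$)
$\sqrt{\left(24 + 9 \left(-11\right)\right) + W{\left(43 \right)}} - Y = \sqrt{\left(24 + 9 \left(-11\right)\right) + \frac{-45 + 43}{2 \cdot 43}} - \frac{229843}{50680} = \sqrt{\left(24 - 99\right) + \frac{1}{2} \cdot \frac{1}{43} \left(-2\right)} - \frac{229843}{50680} = \sqrt{-75 - \frac{1}{43}} - \frac{229843}{50680} = \sqrt{- \frac{3226}{43}} - \frac{229843}{50680} = \frac{i \sqrt{138718}}{43} - \frac{229843}{50680} = - \frac{229843}{50680} + \frac{i \sqrt{138718}}{43}$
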